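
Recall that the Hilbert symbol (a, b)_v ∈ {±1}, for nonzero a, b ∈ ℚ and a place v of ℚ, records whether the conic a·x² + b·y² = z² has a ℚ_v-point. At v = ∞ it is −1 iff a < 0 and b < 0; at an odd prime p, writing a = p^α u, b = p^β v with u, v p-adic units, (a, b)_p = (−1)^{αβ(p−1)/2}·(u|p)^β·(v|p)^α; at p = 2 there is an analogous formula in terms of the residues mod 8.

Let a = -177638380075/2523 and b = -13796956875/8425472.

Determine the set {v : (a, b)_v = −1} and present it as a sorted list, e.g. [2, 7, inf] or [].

[13, inf]

Mod squares: a ≡ -1209, b ≡ -390507. Check v ∈ {∞, 2, 3, 5, 11, 13, 17, 19, 29, 31}.
v=29: a=29^-2·(≡1), b=29^0·(≡22) mod 29; (1|29)=+1, (22|29)=+1; (−1)^{-2·0·14}·(+1)^0·(+1)^-2 = +1.
v=2: v_2(a)=0, v_2(b)=-12; units ≡ 7, 5 (mod 8); ε·ε+αω+βω = 1·0+0·1+-12·0 ≡ 0  ⇒  (a,b)_2 = +1.
v=31: a=31^1·(≡3), b=31^3·(≡25) mod 31; (3|31)=-1, (25|31)=+1; (−1)^{1·3·15}·(-1)^3·(+1)^1 = +1.
v=13: a=13^3·(≡7), b=13^1·(≡4) mod 13; (7|13)=-1, (4|13)=+1; (−1)^{3·1·6}·(-1)^1·(+1)^3 = -1.
v=17: a=17^2·(≡16), b=17^-1·(≡13) mod 17; (16|17)=+1, (13|17)=+1; (−1)^{2·-1·8}·(+1)^-1·(+1)^2 = +1.
v=5: a=5^2·(≡4), b=5^4·(≡2) mod 5; (4|5)=+1, (2|5)=-1; (−1)^{2·4·2}·(+1)^4·(-1)^2 = +1.
v=∞: -1209 < 0 and -390507 < 0  ⇒  (a,b)_∞ = -1.
v=3: a=3^-1·(≡2), b=3^1·(≡1) mod 3; (2|3)=-1, (1|3)=+1; (−1)^{-1·1·1}·(-1)^1·(+1)^-1 = +1.
v=19: a=19^2·(≡9), b=19^1·(≡1) mod 19; (9|19)=+1, (1|19)=+1; (−1)^{2·1·9}·(+1)^1·(+1)^2 = +1.
v=11: a=11^0·(≡5), b=11^-2·(≡1) mod 11; (5|11)=+1, (1|11)=+1; (−1)^{0·-2·5}·(+1)^-2·(+1)^0 = +1.
Ram(-1209, -390507) = {13, ∞}; no ℚ_13-point on the conic.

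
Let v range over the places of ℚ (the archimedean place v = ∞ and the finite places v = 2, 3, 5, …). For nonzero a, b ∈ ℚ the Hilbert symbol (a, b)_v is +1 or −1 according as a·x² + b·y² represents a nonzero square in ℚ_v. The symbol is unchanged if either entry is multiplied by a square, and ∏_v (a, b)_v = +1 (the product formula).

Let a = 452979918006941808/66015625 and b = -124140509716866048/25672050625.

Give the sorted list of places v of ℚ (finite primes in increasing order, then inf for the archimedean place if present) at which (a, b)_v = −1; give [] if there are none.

[2, 7]

Mod squares: a ≡ 7, b ≡ -217. Check v ∈ {∞, 2, 3, 5, 7, 13, 17, 19, 29, 31, 43, 47}.
v=2: v_2(a)=4, v_2(b)=10; units ≡ 7, 7 (mod 8); ε·ε+αω+βω = 1·1+4·0+10·0 ≡ 1  ⇒  (a,b)_2 = -1.
v=∞: 7 > 0 and -217 < 0  ⇒  (a,b)_∞ = +1.
v=3: a=3^8·(≡1), b=3^6·(≡2) mod 3; (1|3)=+1, (2|3)=-1; (−1)^{8·6·1}·(+1)^6·(-1)^8 = +1.
v=7: a=7^1·(≡2), b=7^1·(≡1) mod 7; (2|7)=+1, (1|7)=+1; (−1)^{1·1·3}·(+1)^1·(+1)^1 = -1.
v=31: a=31^4·(≡18), b=31^3·(≡6) mod 31; (18|31)=+1, (6|31)=-1; (−1)^{4·3·15}·(+1)^3·(-1)^4 = +1.
v=13: a=13^-2·(≡2), b=13^-2·(≡10) mod 13; (2|13)=-1, (10|13)=+1; (−1)^{-2·-2·6}·(-1)^-2·(+1)^-2 = +1.
v=29: a=29^0·(≡16), b=29^-2·(≡15) mod 29; (16|29)=+1, (15|29)=-1; (−1)^{0·-2·14}·(+1)^-2·(-1)^0 = +1.
v=5: a=5^-8·(≡2), b=5^-4·(≡2) mod 5; (2|5)=-1, (2|5)=-1; (−1)^{-8·-4·2}·(-1)^-4·(-1)^-8 = +1.
v=47: a=47^0·(≡9), b=47^2·(≡14) mod 47; (9|47)=+1, (14|47)=+1; (−1)^{0·2·23}·(+1)^2·(+1)^0 = +1.
v=19: a=19^2·(≡6), b=19^2·(≡1) mod 19; (6|19)=+1, (1|19)=+1; (−1)^{2·2·9}·(+1)^2·(+1)^2 = +1.
v=43: a=43^2·(≡19), b=43^0·(≡41) mod 43; (19|43)=-1, (41|43)=+1; (−1)^{2·0·21}·(-1)^0·(+1)^2 = +1.
v=17: a=17^0·(≡6), b=17^-2·(≡2) mod 17; (6|17)=-1, (2|17)=+1; (−1)^{0·-2·8}·(-1)^-2·(+1)^0 = +1.
Ram(7, -217) = {2, 7}; no ℚ_2-point on the conic.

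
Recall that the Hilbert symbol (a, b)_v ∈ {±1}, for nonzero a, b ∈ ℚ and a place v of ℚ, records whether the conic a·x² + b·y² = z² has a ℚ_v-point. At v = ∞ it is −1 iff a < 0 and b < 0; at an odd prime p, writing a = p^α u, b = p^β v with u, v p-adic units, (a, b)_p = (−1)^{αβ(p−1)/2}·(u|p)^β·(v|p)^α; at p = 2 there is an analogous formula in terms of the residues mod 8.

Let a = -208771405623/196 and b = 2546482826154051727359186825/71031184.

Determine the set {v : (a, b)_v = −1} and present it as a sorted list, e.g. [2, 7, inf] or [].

[3, 19, 29, 41]

Mod squares: a ≡ -222343, b ≡ 2337. Check v ∈ {∞, 2, 3, 5, 7, 11, 17, 19, 29, 41, 43}.
v=19: a=19^2·(≡8), b=19^5·(≡6) mod 19; (8|19)=-1, (6|19)=+1; (−1)^{2·5·9}·(-1)^5·(+1)^2 = -1.
v=43: a=43^0·(≡9), b=43^-2·(≡17) mod 43; (9|43)=+1, (17|43)=+1; (−1)^{0·-2·21}·(+1)^-2·(+1)^0 = +1.
v=29: a=29^1·(≡15), b=29^2·(≡19) mod 29; (15|29)=-1, (19|29)=-1; (−1)^{1·2·14}·(-1)^2·(-1)^1 = -1.
v=7: a=7^-2·(≡6), b=7^-4·(≡3) mod 7; (6|7)=-1, (3|7)=-1; (−1)^{-2·-4·3}·(-1)^-4·(-1)^-2 = +1.
v=∞: -222343 < 0 and 2337 > 0  ⇒  (a,b)_∞ = +1.
v=3: a=3^2·(≡2), b=3^5·(≡2) mod 3; (2|3)=-1, (2|3)=-1; (−1)^{2·5·1}·(-1)^5·(-1)^2 = -1.
v=2: v_2(a)=-2, v_2(b)=-4; units ≡ 1, 1 (mod 8); ε·ε+αω+βω = 0·0+-2·0+-4·0 ≡ 0  ⇒  (a,b)_2 = +1.
v=5: a=5^0·(≡2), b=5^2·(≡2) mod 5; (2|5)=-1, (2|5)=-1; (−1)^{0·2·2}·(-1)^2·(-1)^0 = +1.
v=17: a=17^3·(≡10), b=17^6·(≡15) mod 17; (10|17)=-1, (15|17)=+1; (−1)^{3·6·8}·(-1)^6·(+1)^3 = +1.
v=41: a=41^1·(≡29), b=41^3·(≡9) mod 41; (29|41)=-1, (9|41)=+1; (−1)^{1·3·20}·(-1)^3·(+1)^1 = -1.
v=11: a=11^1·(≡3), b=11^2·(≡3) mod 11; (3|11)=+1, (3|11)=+1; (−1)^{1·2·5}·(+1)^2·(+1)^1 = +1.
|Ram(-222343, 2337)| = 4, even; anisotropic at {3, 19, 29, 41}.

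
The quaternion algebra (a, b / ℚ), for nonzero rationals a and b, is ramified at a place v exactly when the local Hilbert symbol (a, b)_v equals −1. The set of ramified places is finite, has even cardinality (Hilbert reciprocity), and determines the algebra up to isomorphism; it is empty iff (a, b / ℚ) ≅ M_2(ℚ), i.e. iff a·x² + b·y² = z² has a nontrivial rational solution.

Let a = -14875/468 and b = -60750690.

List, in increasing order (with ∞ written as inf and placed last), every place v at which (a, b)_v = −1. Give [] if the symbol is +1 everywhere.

Mod squares: a ≡ -7735, b ≡ -4290. Check v ∈ {∞, 2, 3, 5, 7, 11, 13, 17}.
v=17: a=17^1·(≡1), b=17^2·(≡12) mod 17; (1|17)=+1, (12|17)=-1; (−1)^{1·2·8}·(+1)^2·(-1)^1 = -1.
v=13: a=13^-1·(≡1), b=13^1·(≡6) mod 13; (1|13)=+1, (6|13)=-1; (−1)^{-1·1·6}·(+1)^1·(-1)^-1 = -1.
v=7: a=7^1·(≡4), b=7^2·(≡2) mod 7; (4|7)=+1, (2|7)=+1; (−1)^{1·2·3}·(+1)^2·(+1)^1 = +1.
v=11: a=11^0·(≡5), b=11^1·(≡2) mod 11; (5|11)=+1, (2|11)=-1; (−1)^{0·1·5}·(+1)^1·(-1)^0 = +1.
v=3: a=3^-2·(≡2), b=3^1·(≡1) mod 3; (2|3)=-1, (1|3)=+1; (−1)^{-2·1·1}·(-1)^1·(+1)^-2 = -1.
v=∞: -7735 < 0 and -4290 < 0  ⇒  (a,b)_∞ = -1.
v=5: a=5^3·(≡2), b=5^1·(≡2) mod 5; (2|5)=-1, (2|5)=-1; (−1)^{3·1·2}·(-1)^1·(-1)^3 = +1.
v=2: v_2(a)=-2, v_2(b)=1; units ≡ 1, 7 (mod 8); ε·ε+αω+βω = 0·1+-2·0+1·0 ≡ 0  ⇒  (a,b)_2 = +1.
|Ram(-7735, -4290)| = 4, even; anisotropic at {3, 13, 17, ∞}.

[3, 13, 17, inf]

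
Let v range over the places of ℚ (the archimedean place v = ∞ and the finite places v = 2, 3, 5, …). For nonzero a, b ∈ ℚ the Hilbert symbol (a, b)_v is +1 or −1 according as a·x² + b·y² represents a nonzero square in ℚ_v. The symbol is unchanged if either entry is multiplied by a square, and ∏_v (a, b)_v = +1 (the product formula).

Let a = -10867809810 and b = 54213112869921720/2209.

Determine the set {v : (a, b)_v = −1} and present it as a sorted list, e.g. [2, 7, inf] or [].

Mod squares: a ≡ -89816610, b ≡ 78430. Check v ∈ {∞, 2, 3, 5, 11, 13, 17, 19, 23, 31, 47}.
v=∞: -89816610 < 0 and 78430 > 0  ⇒  (a,b)_∞ = +1.
v=2: v_2(a)=1, v_2(b)=3; units ≡ 7, 7 (mod 8); ε·ε+αω+βω = 1·1+1·0+3·0 ≡ 1  ⇒  (a,b)_2 = -1.
v=19: a=19^1·(≡13), b=19^2·(≡11) mod 19; (13|19)=-1, (11|19)=+1; (−1)^{1·2·9}·(-1)^2·(+1)^1 = +1.
v=17: a=17^1·(≡13), b=17^2·(≡4) mod 17; (13|17)=+1, (4|17)=+1; (−1)^{1·2·8}·(+1)^2·(+1)^1 = +1.
v=3: a=3^1·(≡2), b=3^4·(≡1) mod 3; (2|3)=-1, (1|3)=+1; (−1)^{1·4·1}·(-1)^4·(+1)^1 = +1.
v=5: a=5^1·(≡3), b=5^1·(≡1) mod 5; (3|5)=-1, (1|5)=+1; (−1)^{1·1·2}·(-1)^1·(+1)^1 = -1.
v=23: a=23^1·(≡2), b=23^1·(≡1) mod 23; (2|23)=+1, (1|23)=+1; (−1)^{1·1·11}·(+1)^1·(+1)^1 = -1.
v=11: a=11^2·(≡7), b=11^3·(≡10) mod 11; (7|11)=-1, (10|11)=-1; (−1)^{2·3·5}·(-1)^3·(-1)^2 = -1.
v=47: a=47^0·(≡2), b=47^-2·(≡7) mod 47; (2|47)=+1, (7|47)=+1; (−1)^{0·-2·23}·(+1)^-2·(+1)^0 = +1.
v=13: a=13^1·(≡1), b=13^2·(≡3) mod 13; (1|13)=+1, (3|13)=+1; (−1)^{1·2·6}·(+1)^2·(+1)^1 = +1.
v=31: a=31^1·(≡26), b=31^1·(≡10) mod 31; (26|31)=-1, (10|31)=+1; (−1)^{1·1·15}·(-1)^1·(+1)^1 = +1.
Ram(-89816610, 78430) = {2, 5, 11, 23}; no ℚ_2-point on the conic.

[2, 5, 11, 23]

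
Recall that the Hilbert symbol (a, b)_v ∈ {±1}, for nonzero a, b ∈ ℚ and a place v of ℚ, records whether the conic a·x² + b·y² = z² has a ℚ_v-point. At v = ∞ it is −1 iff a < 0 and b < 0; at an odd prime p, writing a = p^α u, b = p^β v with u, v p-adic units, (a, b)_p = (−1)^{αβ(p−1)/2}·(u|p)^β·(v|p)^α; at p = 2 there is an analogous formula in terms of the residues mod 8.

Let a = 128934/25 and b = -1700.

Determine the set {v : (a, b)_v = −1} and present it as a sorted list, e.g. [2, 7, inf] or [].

[2, 17, 19, 29]

(a, b) ≡ (14326, -17) mod (ℚ^×)²; places V = {2, 3, 5, 13, 17, 19, 29, ∞}.
(a,b)_13: α=1, u≡1; β=0, v≡3 (mod 13); (1|13)=+1, (3|13)=+1; sign (−1)^0·+1^0·+1^1 = +1.
(a,b)_19: α=1, u≡10; β=0, v≡10 (mod 19); (10|19)=-1, (10|19)=-1; sign (−1)^0·-1^0·-1^1 = -1.
(a,b)_3: α=2, u≡1; β=0, v≡1 (mod 3); (1|3)=+1, (1|3)=+1; sign (−1)^0·+1^0·+1^2 = +1.
(a,b)_∞: sgn(14326)=+, sgn(-17)=−, so +1.
(a,b)_2: α=1, β=2; u≡3, v≡7 (mod 8); ε(u)ε(v)=1·1, αω(v)=1·0, βω(u)=2·1; sum ≡ 1  ⇒  -1.
(a,b)_29: α=1, u≡5; β=0, v≡11 (mod 29); (5|29)=+1, (11|29)=-1; sign (−1)^0·+1^0·-1^1 = -1.
(a,b)_17: α=0, u≡5; β=1, v≡2 (mod 17); (5|17)=-1, (2|17)=+1; sign (−1)^0·-1^1·+1^0 = -1.
(a,b)_5: α=-2, u≡4; β=2, v≡2 (mod 5); (4|5)=+1, (2|5)=-1; sign (−1)^0·+1^2·-1^-2 = +1.
Ram(14326, -17) = {2, 17, 19, 29}; no ℚ_2-point on the conic.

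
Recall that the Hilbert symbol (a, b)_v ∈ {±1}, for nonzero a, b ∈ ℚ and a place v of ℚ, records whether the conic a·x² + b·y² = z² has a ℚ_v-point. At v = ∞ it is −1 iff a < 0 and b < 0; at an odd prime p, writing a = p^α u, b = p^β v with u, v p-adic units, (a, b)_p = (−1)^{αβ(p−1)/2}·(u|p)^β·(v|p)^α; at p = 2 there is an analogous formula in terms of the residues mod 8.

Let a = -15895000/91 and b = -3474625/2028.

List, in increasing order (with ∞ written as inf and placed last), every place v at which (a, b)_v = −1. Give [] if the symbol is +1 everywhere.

(a, b) ≡ (-2002, -1155) mod (ℚ^×)²; places V = {2, 3, 5, 7, 11, 13, 17, 19, ∞}.
(a,b)_13: α=-1, u≡5; β=-2, v≡11 (mod 13); (5|13)=-1, (11|13)=-1; sign (−1)^0·-1^-2·-1^-1 = -1.
(a,b)_2: α=3, β=-2; u≡7, v≡5 (mod 8); ε(u)ε(v)=1·0, αω(v)=3·1, βω(u)=-2·0; sum ≡ 1  ⇒  -1.
(a,b)_19: α=0, u≡14; β=2, v≡6 (mod 19); (14|19)=-1, (6|19)=+1; sign (−1)^0·-1^2·+1^0 = +1.
(a,b)_7: α=-1, u≡2; β=1, v≡6 (mod 7); (2|7)=+1, (6|7)=-1; sign (−1)^1·+1^1·-1^-1 = +1.
(a,b)_11: α=1, u≡5; β=1, v≡3 (mod 11); (5|11)=+1, (3|11)=+1; sign (−1)^1·+1^1·+1^1 = -1.
(a,b)_3: α=0, u≡2; β=-1, v≡2 (mod 3); (2|3)=-1, (2|3)=-1; sign (−1)^0·-1^-1·-1^0 = -1.
(a,b)_17: α=2, u≡2; β=0, v≡1 (mod 17); (2|17)=+1, (1|17)=+1; sign (−1)^0·+1^0·+1^2 = +1.
(a,b)_∞: sgn(-2002)=−, sgn(-1155)=−, so -1.
(a,b)_5: α=4, u≡3; β=3, v≡1 (mod 5); (3|5)=-1, (1|5)=+1; sign (−1)^0·-1^3·+1^4 = -1.
|Ram(-2002, -1155)| = 6, even; anisotropic at {2, 3, 5, 11, 13, ∞}.

[2, 3, 5, 11, 13, inf]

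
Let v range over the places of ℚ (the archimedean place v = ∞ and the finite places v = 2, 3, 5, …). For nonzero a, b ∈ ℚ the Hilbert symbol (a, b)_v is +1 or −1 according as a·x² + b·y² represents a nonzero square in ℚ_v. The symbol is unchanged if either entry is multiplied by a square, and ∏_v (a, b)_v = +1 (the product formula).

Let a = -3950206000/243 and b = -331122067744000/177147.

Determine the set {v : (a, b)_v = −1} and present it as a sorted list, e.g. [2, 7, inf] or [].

(a, b) ≡ (-175305, -5655) mod (ℚ^×)²; places V = {2, 3, 5, 13, 29, 31, ∞}.
(a,b)_13: α=3, u≡12; β=5, v≡11 (mod 13); (12|13)=+1, (11|13)=-1; sign (−1)^0·+1^5·-1^3 = -1.
(a,b)_29: α=1, u≡4; β=1, v≡14 (mod 29); (4|29)=+1, (14|29)=-1; sign (−1)^0·+1^1·-1^1 = -1.
(a,b)_5: α=3, u≡4; β=3, v≡4 (mod 5); (4|5)=+1, (4|5)=+1; sign (−1)^0·+1^3·+1^3 = +1.
(a,b)_2: α=4, β=8; u≡7, v≡1 (mod 8); ε(u)ε(v)=1·0, αω(v)=4·0, βω(u)=8·0; sum ≡ 0  ⇒  +1.
(a,b)_31: α=1, u≡7; β=2, v≡5 (mod 31); (7|31)=+1, (5|31)=+1; sign (−1)^0·+1^2·+1^1 = +1.
(a,b)_∞: sgn(-175305)=−, sgn(-5655)=−, so -1.
(a,b)_3: α=-5, u≡2; β=-11, v≡2 (mod 3); (2|3)=-1, (2|3)=-1; sign (−1)^1·-1^-11·-1^-5 = -1.
|Ram(-175305, -5655)| = 4, even; anisotropic at {3, 13, 29, ∞}.

[3, 13, 29, inf]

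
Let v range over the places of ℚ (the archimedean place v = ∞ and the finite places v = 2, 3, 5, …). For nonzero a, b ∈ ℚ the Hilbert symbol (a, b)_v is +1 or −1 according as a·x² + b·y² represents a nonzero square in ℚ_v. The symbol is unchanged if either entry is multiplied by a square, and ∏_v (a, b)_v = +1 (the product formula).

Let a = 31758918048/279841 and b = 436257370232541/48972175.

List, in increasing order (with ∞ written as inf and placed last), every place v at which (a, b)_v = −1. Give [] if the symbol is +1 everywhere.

[2, 11]

Mod squares: a ≡ 858, b ≡ 3003. Check v ∈ {∞, 2, 3, 5, 7, 11, 13, 17, 23}.
v=23: a=23^-4·(≡19), b=23^-4·(≡13) mod 23; (19|23)=-1, (13|23)=+1; (−1)^{-4·-4·11}·(-1)^-4·(+1)^-4 = +1.
v=7: a=7^0·(≡2), b=7^-1·(≡4) mod 7; (2|7)=+1, (4|7)=+1; (−1)^{0·-1·3}·(+1)^-1·(+1)^0 = +1.
v=13: a=13^5·(≡3), b=13^7·(≡12) mod 13; (3|13)=+1, (12|13)=+1; (−1)^{5·7·6}·(+1)^7·(+1)^5 = +1.
v=2: v_2(a)=5, v_2(b)=0; units ≡ 5, 3 (mod 8); ε·ε+αω+βω = 0·1+5·1+0·1 ≡ 1  ⇒  (a,b)_2 = -1.
v=5: a=5^0·(≡3), b=5^-2·(≡3) mod 5; (3|5)=-1, (3|5)=-1; (−1)^{0·-2·2}·(-1)^-2·(-1)^0 = +1.
v=∞: 858 > 0 and 3003 > 0  ⇒  (a,b)_∞ = +1.
v=3: a=3^5·(≡1), b=3^7·(≡2) mod 3; (1|3)=+1, (2|3)=-1; (−1)^{5·7·1}·(+1)^7·(-1)^5 = +1.
v=17: a=17^0·(≡8), b=17^2·(≡14) mod 17; (8|17)=+1, (14|17)=-1; (−1)^{0·2·8}·(+1)^2·(-1)^0 = +1.
v=11: a=11^1·(≡1), b=11^1·(≡9) mod 11; (1|11)=+1, (9|11)=+1; (−1)^{1·1·5}·(+1)^1·(+1)^1 = -1.
|Ram(858, 3003)| = 2, even; anisotropic at {2, 11}.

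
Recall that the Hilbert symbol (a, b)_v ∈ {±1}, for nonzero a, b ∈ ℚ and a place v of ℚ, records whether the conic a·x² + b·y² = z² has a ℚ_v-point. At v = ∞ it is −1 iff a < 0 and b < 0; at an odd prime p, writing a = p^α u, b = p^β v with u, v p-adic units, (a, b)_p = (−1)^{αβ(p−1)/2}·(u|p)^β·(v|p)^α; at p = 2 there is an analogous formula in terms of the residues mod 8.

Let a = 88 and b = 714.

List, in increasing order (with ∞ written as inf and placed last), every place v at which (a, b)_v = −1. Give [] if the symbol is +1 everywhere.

(a, b) ≡ (22, 714) mod (ℚ^×)²; places V = {2, 3, 7, 11, 17, ∞}.
(a,b)_11: α=1, u≡8; β=0, v≡10 (mod 11); (8|11)=-1, (10|11)=-1; sign (−1)^0·-1^0·-1^1 = -1.
(a,b)_7: α=0, u≡4; β=1, v≡4 (mod 7); (4|7)=+1, (4|7)=+1; sign (−1)^0·+1^1·+1^0 = +1.
(a,b)_2: α=3, β=1; u≡3, v≡5 (mod 8); ε(u)ε(v)=1·0, αω(v)=3·1, βω(u)=1·1; sum ≡ 0  ⇒  +1.
(a,b)_3: α=0, u≡1; β=1, v≡1 (mod 3); (1|3)=+1, (1|3)=+1; sign (−1)^0·+1^1·+1^0 = +1.
(a,b)_∞: sgn(22)=+, sgn(714)=+, so +1.
(a,b)_17: α=0, u≡3; β=1, v≡8 (mod 17); (3|17)=-1, (8|17)=+1; sign (−1)^0·-1^1·+1^0 = -1.
(22, 714 / ℚ) ramifies at {11, 17}: a division algebra.

[11, 17]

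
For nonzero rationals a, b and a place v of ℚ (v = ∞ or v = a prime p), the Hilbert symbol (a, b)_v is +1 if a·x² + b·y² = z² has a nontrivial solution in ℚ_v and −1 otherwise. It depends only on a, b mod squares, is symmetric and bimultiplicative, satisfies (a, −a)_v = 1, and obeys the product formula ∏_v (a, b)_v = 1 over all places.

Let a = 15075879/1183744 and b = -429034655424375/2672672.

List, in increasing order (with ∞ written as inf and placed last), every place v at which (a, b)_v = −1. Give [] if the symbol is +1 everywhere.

[3, 23]

Mod squares: a ≡ 6279, b ≡ -16302. Check v ∈ {∞, 2, 3, 5, 7, 11, 13, 17, 19, 23}.
v=3: a=3^1·(≡2), b=3^3·(≡2) mod 3; (2|3)=-1, (2|3)=-1; (−1)^{1·3·1}·(-1)^3·(-1)^1 = -1.
v=13: a=13^1·(≡6), b=13^1·(≡5) mod 13; (6|13)=-1, (5|13)=-1; (−1)^{1·1·6}·(-1)^1·(-1)^1 = +1.
v=17: a=17^-2·(≡10), b=17^-4·(≡9) mod 17; (10|17)=-1, (9|17)=+1; (−1)^{-2·-4·8}·(-1)^-4·(+1)^-2 = +1.
v=∞: 6279 > 0 and -16302 < 0  ⇒  (a,b)_∞ = +1.
v=11: a=11^0·(≡5), b=11^1·(≡3) mod 11; (5|11)=+1, (3|11)=+1; (−1)^{0·1·5}·(+1)^1·(+1)^0 = +1.
v=2: v_2(a)=-12, v_2(b)=-5; units ≡ 7, 1 (mod 8); ε·ε+αω+βω = 1·0+-12·0+-5·0 ≡ 0  ⇒  (a,b)_2 = +1.
v=7: a=7^5·(≡4), b=7^2·(≡2) mod 7; (4|7)=+1, (2|7)=+1; (−1)^{5·2·3}·(+1)^2·(+1)^5 = +1.
v=23: a=23^1·(≡14), b=23^2·(≡14) mod 23; (14|23)=-1, (14|23)=-1; (−1)^{1·2·11}·(-1)^2·(-1)^1 = -1.
v=5: a=5^0·(≡1), b=5^4·(≡3) mod 5; (1|5)=+1, (3|5)=-1; (−1)^{0·4·2}·(+1)^4·(-1)^0 = +1.
v=19: a=19^0·(≡1), b=19^3·(≡17) mod 19; (1|19)=+1, (17|19)=+1; (−1)^{0·3·9}·(+1)^3·(+1)^0 = +1.
|Ram(6279, -16302)| = 2, even; anisotropic at {3, 23}.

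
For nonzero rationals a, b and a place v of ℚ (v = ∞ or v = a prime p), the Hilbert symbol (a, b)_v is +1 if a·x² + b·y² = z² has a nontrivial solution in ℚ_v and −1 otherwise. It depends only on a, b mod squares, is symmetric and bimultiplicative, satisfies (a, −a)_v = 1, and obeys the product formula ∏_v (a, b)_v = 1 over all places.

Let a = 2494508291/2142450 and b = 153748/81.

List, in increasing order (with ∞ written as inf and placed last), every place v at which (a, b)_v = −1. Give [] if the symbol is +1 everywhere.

(a, b) ≡ (22, 133) mod (ℚ^×)²; places V = {2, 3, 5, 7, 11, 17, 19, 23, 37, ∞}.
(a,b)_23: α=-2, u≡14; β=0, v≡9 (mod 23); (14|23)=-1, (9|23)=+1; sign (−1)^0·-1^0·+1^-2 = +1.
(a,b)_11: α=3, u≡7; β=0, v≡3 (mod 11); (7|11)=-1, (3|11)=+1; sign (−1)^0·-1^0·+1^3 = +1.
(a,b)_17: α=0, u≡6; β=2, v≡3 (mod 17); (6|17)=-1, (3|17)=-1; sign (−1)^0·-1^2·-1^0 = +1.
(a,b)_5: α=-2, u≡2; β=0, v≡3 (mod 5); (2|5)=-1, (3|5)=-1; sign (−1)^0·-1^0·-1^-2 = +1.
(a,b)_19: α=0, u≡2; β=1, v≡11 (mod 19); (2|19)=-1, (11|19)=+1; sign (−1)^0·-1^1·+1^0 = -1.
(a,b)_3: α=-4, u≡1; β=-4, v≡1 (mod 3); (1|3)=+1, (1|3)=+1; sign (−1)^0·+1^-4·+1^-4 = +1.
(a,b)_∞: sgn(22)=+, sgn(133)=+, so +1.
(a,b)_37: α=4, u≡18; β=0, v≡23 (mod 37); (18|37)=-1, (23|37)=-1; sign (−1)^0·-1^0·-1^4 = +1.
(a,b)_7: α=0, u≡1; β=1, v≡3 (mod 7); (1|7)=+1, (3|7)=-1; sign (−1)^0·+1^1·-1^0 = +1.
(a,b)_2: α=-1, β=2; u≡3, v≡5 (mod 8); ε(u)ε(v)=1·0, αω(v)=-1·1, βω(u)=2·1; sum ≡ 1  ⇒  -1.
(22, 133 / ℚ) ramifies at {2, 19}: a division algebra.

[2, 19]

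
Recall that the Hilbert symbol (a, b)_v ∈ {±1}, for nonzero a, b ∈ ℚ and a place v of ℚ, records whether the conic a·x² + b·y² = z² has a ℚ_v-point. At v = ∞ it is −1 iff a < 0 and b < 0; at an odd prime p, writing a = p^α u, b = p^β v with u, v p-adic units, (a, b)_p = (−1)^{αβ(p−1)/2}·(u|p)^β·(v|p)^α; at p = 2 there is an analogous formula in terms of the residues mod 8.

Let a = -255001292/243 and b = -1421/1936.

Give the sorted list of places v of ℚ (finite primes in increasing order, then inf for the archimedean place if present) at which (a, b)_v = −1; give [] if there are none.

Mod squares: a ≡ -4641, b ≡ -29. Check v ∈ {∞, 2, 3, 7, 11, 13, 17, 29}.
v=13: a=13^1·(≡11), b=13^0·(≡4) mod 13; (11|13)=-1, (4|13)=+1; (−1)^{1·0·6}·(-1)^0·(+1)^1 = +1.
v=∞: -4641 < 0 and -29 < 0  ⇒  (a,b)_∞ = -1.
v=11: a=11^0·(≡4), b=11^-2·(≡4) mod 11; (4|11)=+1, (4|11)=+1; (−1)^{0·-2·5}·(+1)^-2·(+1)^0 = +1.
v=2: v_2(a)=2, v_2(b)=-4; units ≡ 7, 3 (mod 8); ε·ε+αω+βω = 1·1+2·1+-4·0 ≡ 1  ⇒  (a,b)_2 = -1.
v=17: a=17^1·(≡2), b=17^0·(≡5) mod 17; (2|17)=+1, (5|17)=-1; (−1)^{1·0·8}·(+1)^0·(-1)^1 = -1.
v=7: a=7^3·(≡1), b=7^2·(≡5) mod 7; (1|7)=+1, (5|7)=-1; (−1)^{3·2·3}·(+1)^2·(-1)^3 = -1.
v=29: a=29^2·(≡9), b=29^1·(≡7) mod 29; (9|29)=+1, (7|29)=+1; (−1)^{2·1·14}·(+1)^1·(+1)^2 = +1.
v=3: a=3^-5·(≡1), b=3^0·(≡1) mod 3; (1|3)=+1, (1|3)=+1; (−1)^{-5·0·1}·(+1)^0·(+1)^-5 = +1.
(-4641, -29 / ℚ) ramifies at {2, 7, 17, ∞}: a division algebra.

[2, 7, 17, inf]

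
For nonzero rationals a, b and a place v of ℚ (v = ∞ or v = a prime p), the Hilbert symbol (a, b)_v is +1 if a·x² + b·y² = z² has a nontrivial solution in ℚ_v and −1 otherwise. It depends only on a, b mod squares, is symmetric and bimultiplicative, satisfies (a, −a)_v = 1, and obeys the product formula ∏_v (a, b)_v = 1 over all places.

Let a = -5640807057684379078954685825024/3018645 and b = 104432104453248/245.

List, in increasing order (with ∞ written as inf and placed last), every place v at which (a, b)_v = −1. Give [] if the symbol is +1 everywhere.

[5, 29]

Mod squares: a ≡ -953095, b ≡ 1783210. Check v ∈ {∞, 2, 3, 5, 7, 11, 13, 23, 29, 31, 37, 43}.
v=5: a=5^-1·(≡4), b=5^-1·(≡2) mod 5; (4|5)=+1, (2|5)=-1; (−1)^{-1·-1·2}·(+1)^-1·(-1)^-1 = -1.
v=7: a=7^-2·(≡1), b=7^-2·(≡1) mod 7; (1|7)=+1, (1|7)=+1; (−1)^{-2·-2·3}·(+1)^-2·(+1)^-2 = +1.
v=31: a=31^7·(≡19), b=31^2·(≡1) mod 31; (19|31)=+1, (1|31)=+1; (−1)^{7·2·15}·(+1)^2·(+1)^7 = +1.
v=11: a=11^3·(≡2), b=11^1·(≡1) mod 11; (2|11)=-1, (1|11)=+1; (−1)^{3·1·5}·(-1)^1·(+1)^3 = +1.
v=23: a=23^0·(≡18), b=23^2·(≡14) mod 23; (18|23)=+1, (14|23)=-1; (−1)^{0·2·11}·(+1)^2·(-1)^0 = +1.
v=37: a=37^-2·(≡12), b=37^0·(≡2) mod 37; (12|37)=+1, (2|37)=-1; (−1)^{-2·0·18}·(+1)^0·(-1)^-2 = +1.
v=43: a=43^3·(≡13), b=43^1·(≡28) mod 43; (13|43)=+1, (28|43)=-1; (−1)^{3·1·21}·(+1)^1·(-1)^3 = +1.
v=13: a=13^3·(≡7), b=13^1·(≡7) mod 13; (7|13)=-1, (7|13)=-1; (−1)^{3·1·6}·(-1)^1·(-1)^3 = +1.
v=2: v_2(a)=20, v_2(b)=7; units ≡ 1, 5 (mod 8); ε·ε+αω+βω = 0·0+20·1+7·0 ≡ 0  ⇒  (a,b)_2 = +1.
v=29: a=29^2·(≡12), b=29^1·(≡14) mod 29; (12|29)=-1, (14|29)=-1; (−1)^{2·1·14}·(-1)^1·(-1)^2 = -1.
v=∞: -953095 < 0 and 1783210 > 0  ⇒  (a,b)_∞ = +1.
v=3: a=3^-2·(≡2), b=3^2·(≡1) mod 3; (2|3)=-1, (1|3)=+1; (−1)^{-2·2·1}·(-1)^2·(+1)^-2 = +1.
Ram(-953095, 1783210) = {5, 29}; no ℚ_5-point on the conic.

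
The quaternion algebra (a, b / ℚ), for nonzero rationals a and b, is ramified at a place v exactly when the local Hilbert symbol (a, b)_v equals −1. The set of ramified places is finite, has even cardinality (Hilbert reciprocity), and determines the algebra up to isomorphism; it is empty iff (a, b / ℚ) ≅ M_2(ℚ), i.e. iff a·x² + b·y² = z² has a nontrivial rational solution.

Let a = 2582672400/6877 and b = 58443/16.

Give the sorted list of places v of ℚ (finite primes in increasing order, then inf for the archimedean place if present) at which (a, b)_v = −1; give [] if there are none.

[7, 13]

Mod squares: a ≡ 13, b ≡ 483. Check v ∈ {∞, 2, 3, 5, 7, 11, 13, 23}.
v=2: v_2(a)=4, v_2(b)=-4; units ≡ 5, 3 (mod 8); ε·ε+αω+βω = 0·1+4·1+-4·1 ≡ 0  ⇒  (a,b)_2 = +1.
v=13: a=13^-1·(≡1), b=13^0·(≡7) mod 13; (1|13)=+1, (7|13)=-1; (−1)^{-1·0·6}·(+1)^0·(-1)^-1 = -1.
v=7: a=7^2·(≡5), b=7^1·(≡6) mod 7; (5|7)=-1, (6|7)=-1; (−1)^{2·1·3}·(-1)^1·(-1)^2 = -1.
v=23: a=23^-2·(≡13), b=23^1·(≡5) mod 23; (13|23)=+1, (5|23)=-1; (−1)^{-2·1·11}·(+1)^1·(-1)^-2 = +1.
v=5: a=5^2·(≡3), b=5^0·(≡3) mod 5; (3|5)=-1, (3|5)=-1; (−1)^{2·0·2}·(-1)^0·(-1)^2 = +1.
v=3: a=3^2·(≡1), b=3^1·(≡2) mod 3; (1|3)=+1, (2|3)=-1; (−1)^{2·1·1}·(+1)^1·(-1)^2 = +1.
v=11: a=11^4·(≡2), b=11^2·(≡2) mod 11; (2|11)=-1, (2|11)=-1; (−1)^{4·2·5}·(-1)^2·(-1)^4 = +1.
v=∞: 13 > 0 and 483 > 0  ⇒  (a,b)_∞ = +1.
|Ram(13, 483)| = 2, even; anisotropic at {7, 13}.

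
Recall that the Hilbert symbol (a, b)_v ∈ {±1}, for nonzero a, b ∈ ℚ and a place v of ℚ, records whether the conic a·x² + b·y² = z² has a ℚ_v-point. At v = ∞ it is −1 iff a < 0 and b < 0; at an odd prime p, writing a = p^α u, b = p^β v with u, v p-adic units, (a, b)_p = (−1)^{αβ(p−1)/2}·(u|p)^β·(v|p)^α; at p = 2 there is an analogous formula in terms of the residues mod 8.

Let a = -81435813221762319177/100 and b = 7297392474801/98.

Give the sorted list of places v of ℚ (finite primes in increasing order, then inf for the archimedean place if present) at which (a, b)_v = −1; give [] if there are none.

Mod squares: a ≡ -897, b ≡ 24882. Check v ∈ {∞, 2, 3, 5, 7, 11, 13, 23, 29}.
v=5: a=5^-2·(≡2), b=5^0·(≡2) mod 5; (2|5)=-1, (2|5)=-1; (−1)^{-2·0·2}·(-1)^0·(-1)^-2 = +1.
v=2: v_2(a)=-2, v_2(b)=-1; units ≡ 7, 1 (mod 8); ε·ε+αω+βω = 1·0+-2·0+-1·0 ≡ 0  ⇒  (a,b)_2 = +1.
v=11: a=11^2·(≡4), b=11^1·(≡7) mod 11; (4|11)=+1, (7|11)=-1; (−1)^{2·1·5}·(+1)^1·(-1)^2 = +1.
v=13: a=13^5·(≡10), b=13^3·(≡9) mod 13; (10|13)=+1, (9|13)=+1; (−1)^{5·3·6}·(+1)^3·(+1)^5 = +1.
v=∞: -897 < 0 and 24882 > 0  ⇒  (a,b)_∞ = +1.
v=7: a=7^0·(≡5), b=7^-2·(≡1) mod 7; (5|7)=-1, (1|7)=+1; (−1)^{0·-2·3}·(-1)^-2·(+1)^0 = +1.
v=29: a=29^2·(≡15), b=29^1·(≡15) mod 29; (15|29)=-1, (15|29)=-1; (−1)^{2·1·14}·(-1)^1·(-1)^2 = -1.
v=23: a=23^3·(≡7), b=23^2·(≡7) mod 23; (7|23)=-1, (7|23)=-1; (−1)^{3·2·11}·(-1)^2·(-1)^3 = -1.
v=3: a=3^11·(≡1), b=3^9·(≡2) mod 3; (1|3)=+1, (2|3)=-1; (−1)^{11·9·1}·(+1)^9·(-1)^11 = +1.
Ram(-897, 24882) = {23, 29}; no ℚ_23-point on the conic.

[23, 29]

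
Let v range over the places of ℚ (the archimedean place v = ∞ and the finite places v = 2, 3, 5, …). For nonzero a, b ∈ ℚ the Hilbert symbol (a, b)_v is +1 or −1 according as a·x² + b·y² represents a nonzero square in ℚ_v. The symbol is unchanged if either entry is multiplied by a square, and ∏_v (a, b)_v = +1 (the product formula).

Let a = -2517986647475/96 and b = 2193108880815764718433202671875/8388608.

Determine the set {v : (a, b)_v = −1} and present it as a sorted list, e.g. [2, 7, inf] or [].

(a, b) ≡ (-3575839026, 1798) mod (ℚ^×)²; places V = {2, 3, 5, 13, 17, 19, 23, 29, 31, 37, 41, ∞}.
(a,b)_17: α=0, u≡9; β=2, v≡8 (mod 17); (9|17)=+1, (8|17)=+1; sign (−1)^0·+1^2·+1^0 = +1.
(a,b)_31: α=1, u≡26; β=3, v≡24 (mod 31); (26|31)=-1, (24|31)=-1; sign (−1)^1·-1^3·-1^1 = -1.
(a,b)_5: α=2, u≡1; β=6, v≡2 (mod 5); (1|5)=+1, (2|5)=-1; sign (−1)^0·+1^6·-1^2 = +1.
(a,b)_41: α=1, u≡24; β=2, v≡13 (mod 41); (24|41)=-1, (13|41)=-1; sign (−1)^0·-1^2·-1^1 = -1.
(a,b)_37: α=1, u≡24; β=2, v≡2 (mod 37); (24|37)=-1, (2|37)=-1; sign (−1)^0·-1^2·-1^1 = -1.
(a,b)_3: α=-1, u≡2; β=2, v≡1 (mod 3); (2|3)=-1, (1|3)=+1; sign (−1)^0·-1^2·+1^-1 = +1.
(a,b)_23: α=1, u≡14; β=2, v≡4 (mod 23); (14|23)=-1, (4|23)=+1; sign (−1)^0·-1^2·+1^1 = +1.
(a,b)_29: α=1, u≡7; β=3, v≡22 (mod 29); (7|29)=+1, (22|29)=+1; sign (−1)^0·+1^3·+1^1 = +1.
(a,b)_13: α=2, u≡8; β=2, v≡9 (mod 13); (8|13)=-1, (9|13)=+1; sign (−1)^0·-1^2·+1^2 = +1.
(a,b)_∞: sgn(-3575839026)=−, sgn(1798)=+, so +1.
(a,b)_19: α=1, u≡10; β=2, v≡8 (mod 19); (10|19)=-1, (8|19)=-1; sign (−1)^0·-1^2·-1^1 = -1.
(a,b)_2: α=-5, β=-23; u≡7, v≡3 (mod 8); ε(u)ε(v)=1·1, αω(v)=-5·1, βω(u)=-23·0; sum ≡ 0  ⇒  +1.
|Ram(-3575839026, 1798)| = 4, even; anisotropic at {19, 31, 37, 41}.

[19, 31, 37, 41]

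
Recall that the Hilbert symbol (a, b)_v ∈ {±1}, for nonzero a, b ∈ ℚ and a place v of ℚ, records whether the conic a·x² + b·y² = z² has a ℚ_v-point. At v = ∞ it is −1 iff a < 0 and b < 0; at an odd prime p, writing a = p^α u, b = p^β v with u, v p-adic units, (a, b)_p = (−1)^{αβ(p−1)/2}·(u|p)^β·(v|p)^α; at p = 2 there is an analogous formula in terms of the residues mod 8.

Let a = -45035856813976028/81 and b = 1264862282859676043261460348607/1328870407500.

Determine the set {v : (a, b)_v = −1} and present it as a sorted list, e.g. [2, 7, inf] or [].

[7, 11]

(a, b) ≡ (-23, 69069) mod (ℚ^×)²; places V = {2, 3, 5, 7, 11, 13, 17, 23, 29, 31, ∞}.
(a,b)_7: α=2, u≡6; β=1, v≡4 (mod 7); (6|7)=-1, (4|7)=+1; sign (−1)^0·-1^1·+1^2 = -1.
(a,b)_31: α=4, u≡2; β=6, v≡25 (mod 31); (2|31)=+1, (25|31)=+1; sign (−1)^0·+1^6·+1^4 = +1.
(a,b)_23: α=3, u≡19; β=7, v≡1 (mod 23); (19|23)=-1, (1|23)=+1; sign (−1)^1·-1^7·+1^3 = +1.
(a,b)_17: α=0, u≡12; β=-2, v≡1 (mod 17); (12|17)=-1, (1|17)=+1; sign (−1)^0·-1^-2·+1^0 = +1.
(a,b)_5: α=0, u≡2; β=-4, v≡1 (mod 5); (2|5)=-1, (1|5)=+1; sign (−1)^0·-1^-4·+1^0 = +1.
(a,b)_11: α=2, u≡10; β=5, v≡4 (mod 11); (10|11)=-1, (4|11)=+1; sign (−1)^0·-1^5·+1^2 = -1.
(a,b)_13: α=2, u≡10; β=5, v≡9 (mod 13); (10|13)=+1, (9|13)=+1; sign (−1)^0·+1^5·+1^2 = +1.
(a,b)_∞: sgn(-23)=−, sgn(69069)=+, so +1.
(a,b)_29: α=0, u≡4; β=-2, v≡9 (mod 29); (4|29)=+1, (9|29)=+1; sign (−1)^0·+1^-2·+1^0 = +1.
(a,b)_2: α=2, β=-2; u≡1, v≡5 (mod 8); ε(u)ε(v)=0·0, αω(v)=2·1, βω(u)=-2·0; sum ≡ 0  ⇒  +1.
(a,b)_3: α=-4, u≡1; β=-7, v≡1 (mod 3); (1|3)=+1, (1|3)=+1; sign (−1)^0·+1^-7·+1^-4 = +1.
|Ram(-23, 69069)| = 2, even; anisotropic at {7, 11}.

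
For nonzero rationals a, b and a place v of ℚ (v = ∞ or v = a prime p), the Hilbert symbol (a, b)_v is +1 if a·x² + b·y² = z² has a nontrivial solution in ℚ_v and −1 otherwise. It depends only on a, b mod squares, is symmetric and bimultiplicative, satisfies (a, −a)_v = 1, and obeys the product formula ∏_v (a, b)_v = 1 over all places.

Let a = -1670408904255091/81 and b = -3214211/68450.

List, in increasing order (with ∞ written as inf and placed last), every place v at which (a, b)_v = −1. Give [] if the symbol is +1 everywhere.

[2, 13, 19, inf]

(a, b) ≡ (-19, -38038) mod (ℚ^×)²; places V = {2, 3, 5, 7, 11, 13, 17, 19, 29, 37, ∞}.
(a,b)_5: α=0, u≡4; β=-2, v≡3 (mod 5); (4|5)=+1, (3|5)=-1; sign (−1)^0·+1^-2·-1^0 = +1.
(a,b)_37: α=0, u≡32; β=-2, v≡24 (mod 37); (32|37)=-1, (24|37)=-1; sign (−1)^0·-1^-2·-1^0 = +1.
(a,b)_29: α=2, u≡3; β=0, v≡12 (mod 29); (3|29)=-1, (12|29)=-1; sign (−1)^0·-1^0·-1^2 = +1.
(a,b)_∞: sgn(-19)=−, sgn(-38038)=−, so -1.
(a,b)_17: α=2, u≡13; β=0, v≡8 (mod 17); (13|17)=+1, (8|17)=+1; sign (−1)^0·+1^0·+1^2 = +1.
(a,b)_7: α=2, u≡1; β=1, v≡5 (mod 7); (1|7)=+1, (5|7)=-1; sign (−1)^0·+1^1·-1^2 = +1.
(a,b)_19: α=3, u≡8; β=1, v≡18 (mod 19); (8|19)=-1, (18|19)=-1; sign (−1)^1·-1^1·-1^3 = -1.
(a,b)_11: α=2, u≡1; β=1, v≡10 (mod 11); (1|11)=+1, (10|11)=-1; sign (−1)^0·+1^1·-1^2 = +1.
(a,b)_2: α=0, β=-1; u≡5, v≡5 (mod 8); ε(u)ε(v)=0·0, αω(v)=0·1, βω(u)=-1·1; sum ≡ 1  ⇒  -1.
(a,b)_3: α=-4, u≡2; β=0, v≡2 (mod 3); (2|3)=-1, (2|3)=-1; sign (−1)^0·-1^0·-1^-4 = +1.
(a,b)_13: α=2, u≡6; β=3, v≡9 (mod 13); (6|13)=-1, (9|13)=+1; sign (−1)^0·-1^3·+1^2 = -1.
Ram(-19, -38038) = {2, 13, 19, ∞}; no ℚ_2-point on the conic.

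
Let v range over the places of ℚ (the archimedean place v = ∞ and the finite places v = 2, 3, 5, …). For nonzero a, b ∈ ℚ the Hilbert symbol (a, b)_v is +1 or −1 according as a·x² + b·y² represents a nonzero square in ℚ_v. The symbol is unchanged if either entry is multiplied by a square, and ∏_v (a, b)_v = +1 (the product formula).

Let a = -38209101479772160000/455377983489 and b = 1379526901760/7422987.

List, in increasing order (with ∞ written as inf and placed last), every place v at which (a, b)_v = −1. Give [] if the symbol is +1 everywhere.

[2, 3]

(a, b) ≡ (-19, 3570) mod (ℚ^×)²; places V = {2, 3, 5, 7, 11, 13, 17, 19, ∞}.
(a,b)_2: α=18, β=17; u≡5, v≡1 (mod 8); ε(u)ε(v)=0·0, αω(v)=18·0, βω(u)=17·1; sum ≡ 1  ⇒  -1.
(a,b)_13: α=-4, u≡7; β=-2, v≡8 (mod 13); (7|13)=-1, (8|13)=-1; sign (−1)^0·-1^-2·-1^-4 = +1.
(a,b)_∞: sgn(-19)=−, sgn(3570)=+, so +1.
(a,b)_3: α=-2, u≡2; β=-1, v≡2 (mod 3); (2|3)=-1, (2|3)=-1; sign (−1)^0·-1^-1·-1^-2 = -1.
(a,b)_11: α=-6, u≡3; β=-4, v≡7 (mod 11); (3|11)=+1, (7|11)=-1; sign (−1)^0·+1^-4·-1^-6 = +1.
(a,b)_17: α=2, u≡16; β=1, v≡7 (mod 17); (16|17)=+1, (7|17)=-1; sign (−1)^0·+1^1·-1^2 = +1.
(a,b)_19: α=3, u≡15; β=2, v≡9 (mod 19); (15|19)=-1, (9|19)=+1; sign (−1)^0·-1^2·+1^3 = +1.
(a,b)_7: α=6, u≡2; β=3, v≡6 (mod 7); (2|7)=+1, (6|7)=-1; sign (−1)^0·+1^3·-1^6 = +1.
(a,b)_5: α=4, u≡1; β=1, v≡1 (mod 5); (1|5)=+1, (1|5)=+1; sign (−1)^0·+1^1·+1^4 = +1.
|Ram(-19, 3570)| = 2, even; anisotropic at {2, 3}.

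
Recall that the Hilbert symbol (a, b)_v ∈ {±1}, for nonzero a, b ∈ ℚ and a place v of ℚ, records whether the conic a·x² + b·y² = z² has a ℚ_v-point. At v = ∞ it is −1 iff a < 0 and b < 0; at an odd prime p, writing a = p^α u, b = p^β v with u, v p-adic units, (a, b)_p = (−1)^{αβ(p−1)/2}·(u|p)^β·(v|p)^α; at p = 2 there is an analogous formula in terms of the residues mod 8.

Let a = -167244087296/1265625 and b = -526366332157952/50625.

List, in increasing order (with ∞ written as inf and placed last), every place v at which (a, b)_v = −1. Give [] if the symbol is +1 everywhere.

[2, 17, 19, inf]

(a, b) ≡ (-209, -17) mod (ℚ^×)²; places V = {2, 3, 5, 11, 13, 17, 19, ∞}.
(a,b)_17: α=2, u≡11; β=1, v≡15 (mod 17); (11|17)=-1, (15|17)=+1; sign (−1)^0·-1^1·+1^2 = -1.
(a,b)_19: α=1, u≡14; β=2, v≡3 (mod 19); (14|19)=-1, (3|19)=-1; sign (−1)^0·-1^2·-1^1 = -1.
(a,b)_2: α=14, β=22; u≡7, v≡7 (mod 8); ε(u)ε(v)=1·1, αω(v)=14·0, βω(u)=22·0; sum ≡ 1  ⇒  -1.
(a,b)_3: α=-4, u≡1; β=-4, v≡1 (mod 3); (1|3)=+1, (1|3)=+1; sign (−1)^0·+1^-4·+1^-4 = +1.
(a,b)_5: α=-6, u≡4; β=-4, v≡3 (mod 5); (4|5)=+1, (3|5)=-1; sign (−1)^0·+1^-4·-1^-6 = +1.
(a,b)_∞: sgn(-209)=−, sgn(-17)=−, so -1.
(a,b)_11: α=1, u≡9; β=2, v≡9 (mod 11); (9|11)=+1, (9|11)=+1; sign (−1)^0·+1^2·+1^1 = +1.
(a,b)_13: α=2, u≡4; β=2, v≡4 (mod 13); (4|13)=+1, (4|13)=+1; sign (−1)^0·+1^2·+1^2 = +1.
Ram(-209, -17) = {2, 17, 19, ∞}; no ℚ_2-point on the conic.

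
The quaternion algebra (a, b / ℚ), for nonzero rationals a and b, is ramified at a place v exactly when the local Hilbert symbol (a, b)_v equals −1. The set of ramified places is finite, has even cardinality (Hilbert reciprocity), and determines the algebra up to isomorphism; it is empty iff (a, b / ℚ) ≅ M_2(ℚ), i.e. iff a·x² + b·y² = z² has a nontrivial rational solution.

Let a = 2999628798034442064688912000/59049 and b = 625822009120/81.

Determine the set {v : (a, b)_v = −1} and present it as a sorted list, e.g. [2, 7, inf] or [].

(a, b) ≡ (35530, 1330) mod (ℚ^×)²; places V = {2, 3, 5, 7, 11, 13, 17, 19, 29, ∞}.
(a,b)_2: α=7, β=5; u≡5, v≡1 (mod 8); ε(u)ε(v)=0·0, αω(v)=7·0, βω(u)=5·1; sum ≡ 1  ⇒  -1.
(a,b)_13: α=2, u≡10; β=0, v≡3 (mod 13); (10|13)=+1, (3|13)=+1; sign (−1)^0·+1^0·+1^2 = +1.
(a,b)_17: α=5, u≡1; β=2, v≡16 (mod 17); (1|17)=+1, (16|17)=+1; sign (−1)^0·+1^2·+1^5 = +1.
(a,b)_11: α=5, u≡8; β=2, v≡6 (mod 11); (8|11)=-1, (6|11)=-1; sign (−1)^0·-1^2·-1^5 = -1.
(a,b)_3: α=-10, u≡1; β=-4, v≡1 (mod 3); (1|3)=+1, (1|3)=+1; sign (−1)^0·+1^-4·+1^-10 = +1.
(a,b)_29: α=4, u≡24; β=2, v≡24 (mod 29); (24|29)=+1, (24|29)=+1; sign (−1)^0·+1^2·+1^4 = +1.
(a,b)_5: α=3, u≡4; β=1, v≡4 (mod 5); (4|5)=+1, (4|5)=+1; sign (−1)^0·+1^1·+1^3 = +1.
(a,b)_7: α=0, u≡5; β=1, v≡2 (mod 7); (5|7)=-1, (2|7)=+1; sign (−1)^0·-1^1·+1^0 = -1.
(a,b)_19: α=3, u≡13; β=1, v≡10 (mod 19); (13|19)=-1, (10|19)=-1; sign (−1)^1·-1^1·-1^3 = -1.
(a,b)_∞: sgn(35530)=+, sgn(1330)=+, so +1.
(35530, 1330 / ℚ) ramifies at {2, 7, 11, 19}: a division algebra.

[2, 7, 11, 19]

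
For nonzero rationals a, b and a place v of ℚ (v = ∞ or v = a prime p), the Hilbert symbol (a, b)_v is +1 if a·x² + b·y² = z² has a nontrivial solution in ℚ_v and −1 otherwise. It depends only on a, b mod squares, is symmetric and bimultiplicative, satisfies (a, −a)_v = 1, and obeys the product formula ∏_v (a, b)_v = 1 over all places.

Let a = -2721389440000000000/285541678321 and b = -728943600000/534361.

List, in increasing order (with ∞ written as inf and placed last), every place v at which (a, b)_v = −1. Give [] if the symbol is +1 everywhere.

Mod squares: a ≡ -1771, b ≡ -7590. Check v ∈ {∞, 2, 3, 5, 7, 11, 17, 23, 43}.
v=43: a=43^-4·(≡23), b=43^-2·(≡15) mod 43; (23|43)=+1, (15|43)=+1; (−1)^{-4·-2·21}·(+1)^-2·(+1)^-4 = +1.
v=7: a=7^5·(≡6), b=7^4·(≡5) mod 7; (6|7)=-1, (5|7)=-1; (−1)^{5·4·3}·(-1)^4·(-1)^5 = -1.
v=11: a=11^1·(≡1), b=11^1·(≡1) mod 11; (1|11)=+1, (1|11)=+1; (−1)^{1·1·5}·(+1)^1·(+1)^1 = -1.
v=5: a=5^10·(≡4), b=5^5·(≡3) mod 5; (4|5)=+1, (3|5)=-1; (−1)^{10·5·2}·(+1)^5·(-1)^10 = +1.
v=∞: -1771 < 0 and -7590 < 0  ⇒  (a,b)_∞ = -1.
v=3: a=3^0·(≡2), b=3^1·(≡2) mod 3; (2|3)=-1, (2|3)=-1; (−1)^{0·1·1}·(-1)^1·(-1)^0 = -1.
v=23: a=23^1·(≡14), b=23^1·(≡7) mod 23; (14|23)=-1, (7|23)=-1; (−1)^{1·1·11}·(-1)^1·(-1)^1 = -1.
v=17: a=17^-4·(≡6), b=17^-2·(≡9) mod 17; (6|17)=-1, (9|17)=+1; (−1)^{-4·-2·8}·(-1)^-2·(+1)^-4 = +1.
v=2: v_2(a)=16, v_2(b)=7; units ≡ 5, 5 (mod 8); ε·ε+αω+βω = 0·0+16·1+7·1 ≡ 1  ⇒  (a,b)_2 = -1.
(-1771, -7590 / ℚ) ramifies at {2, 3, 7, 11, 23, ∞}: a division algebra.

[2, 3, 7, 11, 23, inf]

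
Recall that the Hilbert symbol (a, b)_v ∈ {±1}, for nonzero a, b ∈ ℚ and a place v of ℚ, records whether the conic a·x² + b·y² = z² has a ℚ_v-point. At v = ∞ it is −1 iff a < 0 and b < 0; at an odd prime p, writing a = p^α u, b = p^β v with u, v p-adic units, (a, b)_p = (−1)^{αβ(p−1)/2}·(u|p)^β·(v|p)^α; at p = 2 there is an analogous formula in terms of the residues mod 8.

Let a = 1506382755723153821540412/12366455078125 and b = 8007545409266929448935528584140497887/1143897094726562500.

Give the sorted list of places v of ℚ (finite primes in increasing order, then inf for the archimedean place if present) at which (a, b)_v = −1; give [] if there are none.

(a, b) ≡ (200651, 7) mod (ℚ^×)²; places V = {2, 3, 5, 7, 11, 17, 23, 29, 37, ∞}.
(a,b)_23: α=4, u≡7; β=6, v≡11 (mod 23); (7|23)=-1, (11|23)=-1; sign (−1)^0·-1^6·-1^4 = +1.
(a,b)_2: α=2, β=-2; u≡3, v≡7 (mod 8); ε(u)ε(v)=1·1, αω(v)=2·0, βω(u)=-2·1; sum ≡ 1  ⇒  -1.
(a,b)_7: α=8, u≡6; β=15, v≡2 (mod 7); (6|7)=-1, (2|7)=+1; sign (−1)^0·-1^15·+1^8 = -1.
(a,b)_5: α=-12, u≡4; β=-16, v≡3 (mod 5); (4|5)=+1, (3|5)=-1; sign (−1)^0·+1^-16·-1^-12 = +1.
(a,b)_37: α=-3, u≡26; β=-4, v≡12 (mod 37); (26|37)=+1, (12|37)=+1; sign (−1)^0·+1^-4·+1^-3 = +1.
(a,b)_∞: sgn(200651)=+, sgn(7)=+, so +1.
(a,b)_29: α=1, u≡8; β=2, v≡16 (mod 29); (8|29)=-1, (16|29)=+1; sign (−1)^0·-1^2·+1^1 = +1.
(a,b)_11: α=1, u≡3; β=2, v≡7 (mod 11); (3|11)=+1, (7|11)=-1; sign (−1)^0·+1^2·-1^1 = -1.
(a,b)_17: α=1, u≡5; β=2, v≡14 (mod 17); (5|17)=-1, (14|17)=-1; sign (−1)^0·-1^2·-1^1 = -1.
(a,b)_3: α=16, u≡2; β=18, v≡1 (mod 3); (2|3)=-1, (1|3)=+1; sign (−1)^0·-1^18·+1^16 = +1.
|Ram(200651, 7)| = 4, even; anisotropic at {2, 7, 11, 17}.

[2, 7, 11, 17]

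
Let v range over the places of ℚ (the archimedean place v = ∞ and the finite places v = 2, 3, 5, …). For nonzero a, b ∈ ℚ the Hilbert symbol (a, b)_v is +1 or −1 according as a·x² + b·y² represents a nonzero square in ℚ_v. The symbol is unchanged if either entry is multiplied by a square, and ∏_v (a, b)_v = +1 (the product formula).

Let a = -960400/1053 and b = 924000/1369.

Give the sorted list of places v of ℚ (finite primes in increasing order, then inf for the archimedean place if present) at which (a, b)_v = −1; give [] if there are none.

(a, b) ≡ (-13, 2310) mod (ℚ^×)²; places V = {2, 3, 5, 7, 11, 13, 37, ∞}.
(a,b)_37: α=0, u≡31; β=-2, v≡36 (mod 37); (31|37)=-1, (36|37)=+1; sign (−1)^0·-1^-2·+1^0 = +1.
(a,b)_2: α=4, β=5; u≡3, v≡3 (mod 8); ε(u)ε(v)=1·1, αω(v)=4·1, βω(u)=5·1; sum ≡ 0  ⇒  +1.
(a,b)_3: α=-4, u≡2; β=1, v≡2 (mod 3); (2|3)=-1, (2|3)=-1; sign (−1)^0·-1^1·-1^-4 = -1.
(a,b)_7: α=4, u≡2; β=1, v≡2 (mod 7); (2|7)=+1, (2|7)=+1; sign (−1)^0·+1^1·+1^4 = +1.
(a,b)_∞: sgn(-13)=−, sgn(2310)=+, so +1.
(a,b)_11: α=0, u≡4; β=1, v≡3 (mod 11); (4|11)=+1, (3|11)=+1; sign (−1)^0·+1^1·+1^0 = +1.
(a,b)_13: α=-1, u≡9; β=0, v≡3 (mod 13); (9|13)=+1, (3|13)=+1; sign (−1)^0·+1^0·+1^-1 = +1.
(a,b)_5: α=2, u≡3; β=3, v≡3 (mod 5); (3|5)=-1, (3|5)=-1; sign (−1)^0·-1^3·-1^2 = -1.
(-13, 2310 / ℚ) ramifies at {3, 5}: a division algebra.

[3, 5]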